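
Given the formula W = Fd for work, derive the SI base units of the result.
Units of each symbol in W = Fd:
  F (force): kg·m/s²
  d (displacement): m

Multiplying the contributions: [kg·m/s²] · [m]
Adding exponents of each base unit: kg: 1, m: 2, s: -2
SI base units of work: kg·m²/s²

Answer: kg·m²/s²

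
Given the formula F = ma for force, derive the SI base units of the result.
Units of each symbol in F = ma:
  m (mass): kg
  a (acceleration): m/s²

Multiplying the contributions: [kg] · [m/s²]
Adding exponents of each base unit: kg: 1, m: 1, s: -2
SI base units of force: kg·m/s²

Answer: kg·m/s²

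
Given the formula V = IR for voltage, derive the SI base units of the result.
Units of each symbol in V = IR:
  I (current): A
  R (resistance, in ohms): kg·m²/(s³·A²)

Multiplying the contributions: [A] · [kg·m²/(s³·A²)]
Adding exponents of each base unit: kg: 1, m: 2, s: -3, A: -1
SI base units of voltage: kg·m²/(s³·A)

Answer: kg·m²/(s³·A)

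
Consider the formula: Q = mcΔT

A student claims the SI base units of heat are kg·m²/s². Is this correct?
Units of each symbol in Q = mcΔT:
  m (mass): kg
  c (specific heat capacity, in J/(kg·K)): m²/(s²·K)
  ΔT (temperature change): K

Multiplying the contributions: [kg] · [m²/(s²·K)] · [K]
Adding exponents of each base unit: kg: 1, m: 2, s: -2
SI base units of heat: kg·m²/s²

The claimed units kg·m²/s² match the derived units, so the claim is correct.

Answer: Yes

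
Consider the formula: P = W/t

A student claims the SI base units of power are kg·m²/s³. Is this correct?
Units of each symbol in P = W/t:
  W (work): kg·m²/s²
  t (time): s  → in the denominator, contributes 1/s

Multiplying the contributions: [kg·m²/s²] · [1/s]
Adding exponents of each base unit: kg: 1, m: 2, s: -3
SI base units of power: kg·m²/s³

The claimed units kg·m²/s³ match the derived units, so the claim is correct.

Answer: Yes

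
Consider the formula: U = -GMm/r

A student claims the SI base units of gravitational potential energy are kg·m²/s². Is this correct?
Units of each symbol in U = -GMm/r:
  G (gravitational constant): m³/(kg·s²)
  M (mass): kg
  m (mass): kg
  r (distance): m  → in the denominator, contributes 1/m
  The minus sign does not affect the units.

Multiplying the contributions: [m³/(kg·s²)] · [kg] · [kg] · [1/m]
Adding exponents of each base unit: kg: 1, m: 2, s: -2
SI base units of gravitational potential energy: kg·m²/s²

The claimed units kg·m²/s² match the derived units, so the claim is correct.

Answer: Yes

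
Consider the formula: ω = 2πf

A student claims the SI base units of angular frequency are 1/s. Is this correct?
Units of each symbol in ω = 2πf:
  f (frequency): 1/s
  The factor 2π is dimensionless.

Multiplying the contributions: [1/s]
Adding exponents of each base unit: s: -1
SI base units of angular frequency: 1/s

The claimed units 1/s match the derived units, so the claim is correct.

Answer: Yes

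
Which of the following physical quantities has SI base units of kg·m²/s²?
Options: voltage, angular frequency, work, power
Checking the SI base units of each option:
  voltage (V = IR): kg·m²/(s³·A)  ✗
  angular frequency (ω = 2πf): 1/s  ✗
  work (W = Fd): kg·m²/s²  ✓ matches
  power (P = W/t): kg·m²/s³  ✗

Only work has units kg·m²/s².

Answer: work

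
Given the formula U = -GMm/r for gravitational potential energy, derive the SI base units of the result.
Units of each symbol in U = -GMm/r:
  G (gravitational constant): m³/(kg·s²)
  M (mass): kg
  m (mass): kg
  r (distance): m  → in the denominator, contributes 1/m
  The minus sign does not affect the units.

Multiplying the contributions: [m³/(kg·s²)] · [kg] · [kg] · [1/m]
Adding exponents of each base unit: kg: 1, m: 2, s: -2
SI base units of gravitational potential energy: kg·m²/s²

Answer: kg·m²/s²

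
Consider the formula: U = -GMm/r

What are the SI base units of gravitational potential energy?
Units of each symbol in U = -GMm/r:
  G (gravitational constant): m³/(kg·s²)
  M (mass): kg
  m (mass): kg
  r (distance): m  → in the denominator, contributes 1/m
  The minus sign does not affect the units.

Multiplying the contributions: [m³/(kg·s²)] · [kg] · [kg] · [1/m]
Adding exponents of each base unit: kg: 1, m: 2, s: -2
SI base units of gravitational potential energy: kg·m²/s²

Answer: kg·m²/s²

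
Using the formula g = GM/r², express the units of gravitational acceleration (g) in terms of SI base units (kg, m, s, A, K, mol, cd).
Units of each symbol in g = GM/r²:
  G (gravitational constant): m³/(kg·s²)
  M (mass): kg
  r (distance): m  → to the power 2 in the denominator, contributes 1/m²

Multiplying the contributions: [m³/(kg·s²)] · [kg] · [1/m²]
Adding exponents of each base unit: m: 1, s: -2
SI base units of gravitational acceleration: m/s²

Answer: m/s²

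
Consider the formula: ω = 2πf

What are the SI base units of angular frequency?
Units of each symbol in ω = 2πf:
  f (frequency): 1/s
  The factor 2π is dimensionless.

Multiplying the contributions: [1/s]
Adding exponents of each base unit: s: -1
SI base units of angular frequency: 1/s

Answer: 1/s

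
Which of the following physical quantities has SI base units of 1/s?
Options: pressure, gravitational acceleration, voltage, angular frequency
Checking the SI base units of each option:
  pressure (P = F/A): kg/(m·s²)  ✗
  gravitational acceleration (g = GM/r²): m/s²  ✗
  voltage (V = IR): kg·m²/(s³·A)  ✗
  angular frequency (ω = 2πf): 1/s  ✓ matches

Only angular frequency has units 1/s.

Answer: angular frequency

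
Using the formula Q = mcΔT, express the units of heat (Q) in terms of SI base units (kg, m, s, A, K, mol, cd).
Units of each symbol in Q = mcΔT:
  m (mass): kg
  c (specific heat capacity, in J/(kg·K)): m²/(s²·K)
  ΔT (temperature change): K

Multiplying the contributions: [kg] · [m²/(s²·K)] · [K]
Adding exponents of each base unit: kg: 1, m: 2, s: -2
SI base units of heat: kg·m²/s²

Answer: kg·m²/s²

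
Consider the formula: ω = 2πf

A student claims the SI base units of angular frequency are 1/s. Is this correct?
Units of each symbol in ω = 2πf:
  f (frequency): 1/s
  The factor 2π is dimensionless.

Multiplying the contributions: [1/s]
Adding exponents of each base unit: s: -1
SI base units of angular frequency: 1/s

The claimed units 1/s match the derived units, so the claim is correct.

Answer: Yes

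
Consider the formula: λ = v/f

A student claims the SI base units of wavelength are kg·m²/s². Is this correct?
Units of each symbol in λ = v/f:
  v (wave speed): m/s
  f (frequency): 1/s  → in the denominator, contributes s

Multiplying the contributions: [m/s] · [s]
Adding exponents of each base unit: m: 1
SI base units of wavelength: m

The claimed units kg·m²/s² (exponents kg: 1, m: 2, s: -2) do not match the derived units m (exponents m: 1), so the claim is incorrect.

Answer: No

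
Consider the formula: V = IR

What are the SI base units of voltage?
Units of each symbol in V = IR:
  I (current): A
  R (resistance, in ohms): kg·m²/(s³·A²)

Multiplying the contributions: [A] · [kg·m²/(s³·A²)]
Adding exponents of each base unit: kg: 1, m: 2, s: -3, A: -1
SI base units of voltage: kg·m²/(s³·A)

Answer: kg·m²/(s³·A)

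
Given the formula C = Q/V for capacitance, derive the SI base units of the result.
Units of each symbol in C = Q/V:
  Q (charge, in coulombs): s·A
  V (voltage, in volts): kg·m²/(s³·A)  → in the denominator, contributes s³·A/(kg·m²)

Multiplying the contributions: [s·A] · [s³·A/(kg·m²)]
Adding exponents of each base unit: kg: -1, m: -2, s: 4, A: 2
SI base units of capacitance: s⁴·A²/(kg·m²)

Answer: s⁴·A²/(kg·m²)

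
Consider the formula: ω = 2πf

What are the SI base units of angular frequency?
Units of each symbol in ω = 2πf:
  f (frequency): 1/s
  The factor 2π is dimensionless.

Multiplying the contributions: [1/s]
Adding exponents of each base unit: s: -1
SI base units of angular frequency: 1/s

Answer: 1/s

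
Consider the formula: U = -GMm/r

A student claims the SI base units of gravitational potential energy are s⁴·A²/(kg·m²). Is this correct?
Units of each symbol in U = -GMm/r:
  G (gravitational constant): m³/(kg·s²)
  M (mass): kg
  m (mass): kg
  r (distance): m  → in the denominator, contributes 1/m
  The minus sign does not affect the units.

Multiplying the contributions: [m³/(kg·s²)] · [kg] · [kg] · [1/m]
Adding exponents of each base unit: kg: 1, m: 2, s: -2
SI base units of gravitational potential energy: kg·m²/s²

The claimed units s⁴·A²/(kg·m²) (exponents kg: -1, m: -2, s: 4, A: 2) do not match the derived units kg·m²/s² (exponents kg: 1, m: 2, s: -2), so the claim is incorrect.

Answer: No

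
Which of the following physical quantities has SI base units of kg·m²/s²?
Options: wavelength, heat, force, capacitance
Checking the SI base units of each option:
  wavelength (λ = v/f): m  ✗
  heat (Q = mcΔT): kg·m²/s²  ✓ matches
  force (F = ma): kg·m/s²  ✗
  capacitance (C = Q/V): s⁴·A²/(kg·m²)  ✗

Only heat has units kg·m²/s².

Answer: heat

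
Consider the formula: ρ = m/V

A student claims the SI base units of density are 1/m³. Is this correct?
Units of each symbol in ρ = m/V:
  m (mass): kg
  V (volume): m³  → in the denominator, contributes 1/m³

Multiplying the contributions: [kg] · [1/m³]
Adding exponents of each base unit: kg: 1, m: -3
SI base units of density: kg/m³

The claimed units 1/m³ (exponents m: -3) do not match the derived units kg/m³ (exponents kg: 1, m: -3), so the claim is incorrect.

Answer: No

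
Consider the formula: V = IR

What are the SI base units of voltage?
Units of each symbol in V = IR:
  I (current): A
  R (resistance, in ohms): kg·m²/(s³·A²)

Multiplying the contributions: [A] · [kg·m²/(s³·A²)]
Adding exponents of each base unit: kg: 1, m: 2, s: -3, A: -1
SI base units of voltage: kg·m²/(s³·A)

Answer: kg·m²/(s³·A)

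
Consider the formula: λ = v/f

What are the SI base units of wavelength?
Units of each symbol in λ = v/f:
  v (wave speed): m/s
  f (frequency): 1/s  → in the denominator, contributes s

Multiplying the contributions: [m/s] · [s]
Adding exponents of each base unit: m: 1
SI base units of wavelength: m

Answer: m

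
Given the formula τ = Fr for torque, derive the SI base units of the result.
Units of each symbol in τ = Fr:
  F (force): kg·m/s²
  r (lever arm): m

Multiplying the contributions: [kg·m/s²] · [m]
Adding exponents of each base unit: kg: 1, m: 2, s: -2
SI base units of torque: kg·m²/s²

Answer: kg·m²/s²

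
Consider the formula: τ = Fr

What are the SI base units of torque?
Units of each symbol in τ = Fr:
  F (force): kg·m/s²
  r (lever arm): m

Multiplying the contributions: [kg·m/s²] · [m]
Adding exponents of each base unit: kg: 1, m: 2, s: -2
SI base units of torque: kg·m²/s²

Answer: kg·m²/s²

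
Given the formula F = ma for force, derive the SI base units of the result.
Units of each symbol in F = ma:
  m (mass): kg
  a (acceleration): m/s²

Multiplying the contributions: [kg] · [m/s²]
Adding exponents of each base unit: kg: 1, m: 1, s: -2
SI base units of force: kg·m/s²

Answer: kg·m/s²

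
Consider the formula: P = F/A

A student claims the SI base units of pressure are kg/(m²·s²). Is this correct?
Units of each symbol in P = F/A:
  F (force): kg·m/s²
  A (area): m²  → in the denominator, contributes 1/m²

Multiplying the contributions: [kg·m/s²] · [1/m²]
Adding exponents of each base unit: kg: 1, m: -1, s: -2
SI base units of pressure: kg/(m·s²)

The claimed units kg/(m²·s²) (exponents kg: 1, m: -2, s: -2) do not match the derived units kg/(m·s²) (exponents kg: 1, m: -1, s: -2), so the claim is incorrect.

Answer: No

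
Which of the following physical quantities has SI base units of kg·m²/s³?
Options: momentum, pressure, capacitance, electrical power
Checking the SI base units of each option:
  momentum (p = mv): kg·m/s  ✗
  pressure (P = F/A): kg/(m·s²)  ✗
  capacitance (C = Q/V): s⁴·A²/(kg·m²)  ✗
  electrical power (P = IV): kg·m²/s³  ✓ matches

Only electrical power has units kg·m²/s³.

Answer: electrical power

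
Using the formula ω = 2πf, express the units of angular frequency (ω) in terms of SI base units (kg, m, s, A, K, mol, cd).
Units of each symbol in ω = 2πf:
  f (frequency): 1/s
  The factor 2π is dimensionless.

Multiplying the contributions: [1/s]
Adding exponents of each base unit: s: -1
SI base units of angular frequency: 1/s

Answer: 1/s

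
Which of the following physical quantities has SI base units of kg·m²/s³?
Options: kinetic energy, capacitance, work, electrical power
Checking the SI base units of each option:
  kinetic energy (E = ½mv²): kg·m²/s²  ✗
  capacitance (C = Q/V): s⁴·A²/(kg·m²)  ✗
  work (W = Fd): kg·m²/s²  ✗
  electrical power (P = IV): kg·m²/s³  ✓ matches

Only electrical power has units kg·m²/s³.

Answer: electrical power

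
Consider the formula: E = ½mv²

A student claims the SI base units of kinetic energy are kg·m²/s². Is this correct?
Units of each symbol in E = ½mv²:
  m (mass): kg
  v (speed): m/s  → to the power 2, contributes m²/s²
  The factor ½ is dimensionless.

Multiplying the contributions: [kg] · [m²/s²]
Adding exponents of each base unit: kg: 1, m: 2, s: -2
SI base units of kinetic energy: kg·m²/s²

The claimed units kg·m²/s² match the derived units, so the claim is correct.

Answer: Yes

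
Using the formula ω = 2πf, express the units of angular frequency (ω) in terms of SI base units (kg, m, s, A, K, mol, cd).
Units of each symbol in ω = 2πf:
  f (frequency): 1/s
  The factor 2π is dimensionless.

Multiplying the contributions: [1/s]
Adding exponents of each base unit: s: -1
SI base units of angular frequency: 1/s

Answer: 1/s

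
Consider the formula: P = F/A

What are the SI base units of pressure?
Units of each symbol in P = F/A:
  F (force): kg·m/s²
  A (area): m²  → in the denominator, contributes 1/m²

Multiplying the contributions: [kg·m/s²] · [1/m²]
Adding exponents of each base unit: kg: 1, m: -1, s: -2
SI base units of pressure: kg/(m·s²)

Answer: kg/(m·s²)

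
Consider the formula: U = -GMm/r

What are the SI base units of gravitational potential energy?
Units of each symbol in U = -GMm/r:
  G (gravitational constant): m³/(kg·s²)
  M (mass): kg
  m (mass): kg
  r (distance): m  → in the denominator, contributes 1/m
  The minus sign does not affect the units.

Multiplying the contributions: [m³/(kg·s²)] · [kg] · [kg] · [1/m]
Adding exponents of each base unit: kg: 1, m: 2, s: -2
SI base units of gravitational potential energy: kg·m²/s²

Answer: kg·m²/s²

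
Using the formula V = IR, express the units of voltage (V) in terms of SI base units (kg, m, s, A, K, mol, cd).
Units of each symbol in V = IR:
  I (current): A
  R (resistance, in ohms): kg·m²/(s³·A²)

Multiplying the contributions: [A] · [kg·m²/(s³·A²)]
Adding exponents of each base unit: kg: 1, m: 2, s: -3, A: -1
SI base units of voltage: kg·m²/(s³·A)

Answer: kg·m²/(s³·A)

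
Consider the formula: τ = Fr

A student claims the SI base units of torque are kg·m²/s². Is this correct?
Units of each symbol in τ = Fr:
  F (force): kg·m/s²
  r (lever arm): m

Multiplying the contributions: [kg·m/s²] · [m]
Adding exponents of each base unit: kg: 1, m: 2, s: -2
SI base units of torque: kg·m²/s²

The claimed units kg·m²/s² match the derived units, so the claim is correct.

Answer: Yes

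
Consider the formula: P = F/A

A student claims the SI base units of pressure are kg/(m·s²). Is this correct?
Units of each symbol in P = F/A:
  F (force): kg·m/s²
  A (area): m²  → in the denominator, contributes 1/m²

Multiplying the contributions: [kg·m/s²] · [1/m²]
Adding exponents of each base unit: kg: 1, m: -1, s: -2
SI base units of pressure: kg/(m·s²)

The claimed units kg/(m·s²) match the derived units, so the claim is correct.

Answer: Yes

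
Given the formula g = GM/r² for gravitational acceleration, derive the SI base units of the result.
Units of each symbol in g = GM/r²:
  G (gravitational constant): m³/(kg·s²)
  M (mass): kg
  r (distance): m  → to the power 2 in the denominator, contributes 1/m²

Multiplying the contributions: [m³/(kg·s²)] · [kg] · [1/m²]
Adding exponents of each base unit: m: 1, s: -2
SI base units of gravitational acceleration: m/s²

Answer: m/s²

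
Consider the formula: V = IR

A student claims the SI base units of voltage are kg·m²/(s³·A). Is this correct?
Units of each symbol in V = IR:
  I (current): A
  R (resistance, in ohms): kg·m²/(s³·A²)

Multiplying the contributions: [A] · [kg·m²/(s³·A²)]
Adding exponents of each base unit: kg: 1, m: 2, s: -3, A: -1
SI base units of voltage: kg·m²/(s³·A)

The claimed units kg·m²/(s³·A) match the derived units, so the claim is correct.

Answer: Yes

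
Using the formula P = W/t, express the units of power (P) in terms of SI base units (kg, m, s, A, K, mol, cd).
Units of each symbol in P = W/t:
  W (work): kg·m²/s²
  t (time): s  → in the denominator, contributes 1/s

Multiplying the contributions: [kg·m²/s²] · [1/s]
Adding exponents of each base unit: kg: 1, m: 2, s: -3
SI base units of power: kg·m²/s³

Answer: kg·m²/s³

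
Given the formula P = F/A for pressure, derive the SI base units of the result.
Units of each symbol in P = F/A:
  F (force): kg·m/s²
  A (area): m²  → in the denominator, contributes 1/m²

Multiplying the contributions: [kg·m/s²] · [1/m²]
Adding exponents of each base unit: kg: 1, m: -1, s: -2
SI base units of pressure: kg/(m·s²)

Answer: kg/(m·s²)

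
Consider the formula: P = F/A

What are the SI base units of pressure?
Units of each symbol in P = F/A:
  F (force): kg·m/s²
  A (area): m²  → in the denominator, contributes 1/m²

Multiplying the contributions: [kg·m/s²] · [1/m²]
Adding exponents of each base unit: kg: 1, m: -1, s: -2
SI base units of pressure: kg/(m·s²)

Answer: kg/(m·s²)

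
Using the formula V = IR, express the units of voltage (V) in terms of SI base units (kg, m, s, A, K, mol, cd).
Units of each symbol in V = IR:
  I (current): A
  R (resistance, in ohms): kg·m²/(s³·A²)

Multiplying the contributions: [A] · [kg·m²/(s³·A²)]
Adding exponents of each base unit: kg: 1, m: 2, s: -3, A: -1
SI base units of voltage: kg·m²/(s³·A)

Answer: kg·m²/(s³·A)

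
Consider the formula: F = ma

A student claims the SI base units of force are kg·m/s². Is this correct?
Units of each symbol in F = ma:
  m (mass): kg
  a (acceleration): m/s²

Multiplying the contributions: [kg] · [m/s²]
Adding exponents of each base unit: kg: 1, m: 1, s: -2
SI base units of force: kg·m/s²

The claimed units kg·m/s² match the derived units, so the claim is correct.

Answer: Yes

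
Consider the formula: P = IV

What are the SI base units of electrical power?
Units of each symbol in P = IV:
  I (current): A
  V (voltage, in volts): kg·m²/(s³·A)

Multiplying the contributions: [A] · [kg·m²/(s³·A)]
Adding exponents of each base unit: kg: 1, m: 2, s: -3
SI base units of electrical power: kg·m²/s³

Answer: kg·m²/s³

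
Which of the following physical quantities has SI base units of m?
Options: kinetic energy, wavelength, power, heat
Checking the SI base units of each option:
  kinetic energy (E = ½mv²): kg·m²/s²  ✗
  wavelength (λ = v/f): m  ✓ matches
  power (P = W/t): kg·m²/s³  ✗
  heat (Q = mcΔT): kg·m²/s²  ✗

Only wavelength has units m.

Answer: wavelength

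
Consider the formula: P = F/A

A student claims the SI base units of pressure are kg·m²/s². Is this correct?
Units of each symbol in P = F/A:
  F (force): kg·m/s²
  A (area): m²  → in the denominator, contributes 1/m²

Multiplying the contributions: [kg·m/s²] · [1/m²]
Adding exponents of each base unit: kg: 1, m: -1, s: -2
SI base units of pressure: kg/(m·s²)

The claimed units kg·m²/s² (exponents kg: 1, m: 2, s: -2) do not match the derived units kg/(m·s²) (exponents kg: 1, m: -1, s: -2), so the claim is incorrect.

Answer: No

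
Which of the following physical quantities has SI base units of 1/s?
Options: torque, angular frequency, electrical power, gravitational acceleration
Checking the SI base units of each option:
  torque (τ = Fr): kg·m²/s²  ✗
  angular frequency (ω = 2πf): 1/s  ✓ matches
  electrical power (P = IV): kg·m²/s³  ✗
  gravitational acceleration (g = GM/r²): m/s²  ✗

Only angular frequency has units 1/s.

Answer: angular frequency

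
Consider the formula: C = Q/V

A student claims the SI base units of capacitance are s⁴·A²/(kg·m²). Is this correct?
Units of each symbol in C = Q/V:
  Q (charge, in coulombs): s·A
  V (voltage, in volts): kg·m²/(s³·A)  → in the denominator, contributes s³·A/(kg·m²)

Multiplying the contributions: [s·A] · [s³·A/(kg·m²)]
Adding exponents of each base unit: kg: -1, m: -2, s: 4, A: 2
SI base units of capacitance: s⁴·A²/(kg·m²)

The claimed units s⁴·A²/(kg·m²) match the derived units, so the claim is correct.

Answer: Yes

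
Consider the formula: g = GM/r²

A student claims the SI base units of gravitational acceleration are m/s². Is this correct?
Units of each symbol in g = GM/r²:
  G (gravitational constant): m³/(kg·s²)
  M (mass): kg
  r (distance): m  → to the power 2 in the denominator, contributes 1/m²

Multiplying the contributions: [m³/(kg·s²)] · [kg] · [1/m²]
Adding exponents of each base unit: m: 1, s: -2
SI base units of gravitational acceleration: m/s²

The claimed units m/s² match the derived units, so the claim is correct.

Answer: Yes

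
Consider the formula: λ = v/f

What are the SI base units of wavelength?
Units of each symbol in λ = v/f:
  v (wave speed): m/s
  f (frequency): 1/s  → in the denominator, contributes s

Multiplying the contributions: [m/s] · [s]
Adding exponents of each base unit: m: 1
SI base units of wavelength: m

Answer: m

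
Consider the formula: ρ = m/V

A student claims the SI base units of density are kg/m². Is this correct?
Units of each symbol in ρ = m/V:
  m (mass): kg
  V (volume): m³  → in the denominator, contributes 1/m³

Multiplying the contributions: [kg] · [1/m³]
Adding exponents of each base unit: kg: 1, m: -3
SI base units of density: kg/m³

The claimed units kg/m² (exponents kg: 1, m: -2) do not match the derived units kg/m³ (exponents kg: 1, m: -3), so the claim is incorrect.

Answer: No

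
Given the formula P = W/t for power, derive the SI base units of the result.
Units of each symbol in P = W/t:
  W (work): kg·m²/s²
  t (time): s  → in the denominator, contributes 1/s

Multiplying the contributions: [kg·m²/s²] · [1/s]
Adding exponents of each base unit: kg: 1, m: 2, s: -3
SI base units of power: kg·m²/s³

Answer: kg·m²/s³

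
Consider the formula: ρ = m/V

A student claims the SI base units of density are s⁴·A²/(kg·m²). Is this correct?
Units of each symbol in ρ = m/V:
  m (mass): kg
  V (volume): m³  → in the denominator, contributes 1/m³

Multiplying the contributions: [kg] · [1/m³]
Adding exponents of each base unit: kg: 1, m: -3
SI base units of density: kg/m³

The claimed units s⁴·A²/(kg·m²) (exponents kg: -1, m: -2, s: 4, A: 2) do not match the derived units kg/m³ (exponents kg: 1, m: -3), so the claim is incorrect.

Answer: No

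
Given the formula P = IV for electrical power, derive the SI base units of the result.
Units of each symbol in P = IV:
  I (current): A
  V (voltage, in volts): kg·m²/(s³·A)

Multiplying the contributions: [A] · [kg·m²/(s³·A)]
Adding exponents of each base unit: kg: 1, m: 2, s: -3
SI base units of electrical power: kg·m²/s³

Answer: kg·m²/s³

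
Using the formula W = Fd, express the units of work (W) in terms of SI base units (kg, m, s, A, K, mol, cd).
Units of each symbol in W = Fd:
  F (force): kg·m/s²
  d (displacement): m

Multiplying the contributions: [kg·m/s²] · [m]
Adding exponents of each base unit: kg: 1, m: 2, s: -2
SI base units of work: kg·m²/s²

Answer: kg·m²/s²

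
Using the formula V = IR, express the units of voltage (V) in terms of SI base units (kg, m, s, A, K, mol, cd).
Units of each symbol in V = IR:
  I (current): A
  R (resistance, in ohms): kg·m²/(s³·A²)

Multiplying the contributions: [A] · [kg·m²/(s³·A²)]
Adding exponents of each base unit: kg: 1, m: 2, s: -3, A: -1
SI base units of voltage: kg·m²/(s³·A)

Answer: kg·m²/(s³·A)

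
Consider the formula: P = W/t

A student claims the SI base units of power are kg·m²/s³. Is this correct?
Units of each symbol in P = W/t:
  W (work): kg·m²/s²
  t (time): s  → in the denominator, contributes 1/s

Multiplying the contributions: [kg·m²/s²] · [1/s]
Adding exponents of each base unit: kg: 1, m: 2, s: -3
SI base units of power: kg·m²/s³

The claimed units kg·m²/s³ match the derived units, so the claim is correct.

Answer: Yes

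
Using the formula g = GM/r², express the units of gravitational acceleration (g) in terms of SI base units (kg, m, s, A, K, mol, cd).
Units of each symbol in g = GM/r²:
  G (gravitational constant): m³/(kg·s²)
  M (mass): kg
  r (distance): m  → to the power 2 in the denominator, contributes 1/m²

Multiplying the contributions: [m³/(kg·s²)] · [kg] · [1/m²]
Adding exponents of each base unit: m: 1, s: -2
SI base units of gravitational acceleration: m/s²

Answer: m/s²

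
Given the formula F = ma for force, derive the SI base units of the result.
Units of each symbol in F = ma:
  m (mass): kg
  a (acceleration): m/s²

Multiplying the contributions: [kg] · [m/s²]
Adding exponents of each base unit: kg: 1, m: 1, s: -2
SI base units of force: kg·m/s²

Answer: kg·m/s²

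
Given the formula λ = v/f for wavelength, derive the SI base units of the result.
Units of each symbol in λ = v/f:
  v (wave speed): m/s
  f (frequency): 1/s  → in the denominator, contributes s

Multiplying the contributions: [m/s] · [s]
Adding exponents of each base unit: m: 1
SI base units of wavelength: m

Answer: m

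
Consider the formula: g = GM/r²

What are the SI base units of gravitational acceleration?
Units of each symbol in g = GM/r²:
  G (gravitational constant): m³/(kg·s²)
  M (mass): kg
  r (distance): m  → to the power 2 in the denominator, contributes 1/m²

Multiplying the contributions: [m³/(kg·s²)] · [kg] · [1/m²]
Adding exponents of each base unit: m: 1, s: -2
SI base units of gravitational acceleration: m/s²

Answer: m/s²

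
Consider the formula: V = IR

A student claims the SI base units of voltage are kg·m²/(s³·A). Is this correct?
Units of each symbol in V = IR:
  I (current): A
  R (resistance, in ohms): kg·m²/(s³·A²)

Multiplying the contributions: [A] · [kg·m²/(s³·A²)]
Adding exponents of each base unit: kg: 1, m: 2, s: -3, A: -1
SI base units of voltage: kg·m²/(s³·A)

The claimed units kg·m²/(s³·A) match the derived units, so the claim is correct.

Answer: Yes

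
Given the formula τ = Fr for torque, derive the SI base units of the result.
Units of each symbol in τ = Fr:
  F (force): kg·m/s²
  r (lever arm): m

Multiplying the contributions: [kg·m/s²] · [m]
Adding exponents of each base unit: kg: 1, m: 2, s: -2
SI base units of torque: kg·m²/s²

Answer: kg·m²/s²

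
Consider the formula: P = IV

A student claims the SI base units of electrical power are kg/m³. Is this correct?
Units of each symbol in P = IV:
  I (current): A
  V (voltage, in volts): kg·m²/(s³·A)

Multiplying the contributions: [A] · [kg·m²/(s³·A)]
Adding exponents of each base unit: kg: 1, m: 2, s: -3
SI base units of electrical power: kg·m²/s³

The claimed units kg/m³ (exponents kg: 1, m: -3) do not match the derived units kg·m²/s³ (exponents kg: 1, m: 2, s: -3), so the claim is incorrect.

Answer: No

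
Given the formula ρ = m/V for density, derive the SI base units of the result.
Units of each symbol in ρ = m/V:
  m (mass): kg
  V (volume): m³  → in the denominator, contributes 1/m³

Multiplying the contributions: [kg] · [1/m³]
Adding exponents of each base unit: kg: 1, m: -3
SI base units of density: kg/m³

Answer: kg/m³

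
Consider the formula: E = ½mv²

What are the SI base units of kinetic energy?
Units of each symbol in E = ½mv²:
  m (mass): kg
  v (speed): m/s  → to the power 2, contributes m²/s²
  The factor ½ is dimensionless.

Multiplying the contributions: [kg] · [m²/s²]
Adding exponents of each base unit: kg: 1, m: 2, s: -2
SI base units of kinetic energy: kg·m²/s²

Answer: kg·m²/s²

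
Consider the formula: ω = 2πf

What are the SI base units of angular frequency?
Units of each symbol in ω = 2πf:
  f (frequency): 1/s
  The factor 2π is dimensionless.

Multiplying the contributions: [1/s]
Adding exponents of each base unit: s: -1
SI base units of angular frequency: 1/s

Answer: 1/s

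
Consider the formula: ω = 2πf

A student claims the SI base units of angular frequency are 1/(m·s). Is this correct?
Units of each symbol in ω = 2πf:
  f (frequency): 1/s
  The factor 2π is dimensionless.

Multiplying the contributions: [1/s]
Adding exponents of each base unit: s: -1
SI base units of angular frequency: 1/s

The claimed units 1/(m·s) (exponents m: -1, s: -1) do not match the derived units 1/s (exponents s: -1), so the claim is incorrect.

Answer: No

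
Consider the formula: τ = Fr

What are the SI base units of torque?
Units of each symbol in τ = Fr:
  F (force): kg·m/s²
  r (lever arm): m

Multiplying the contributions: [kg·m/s²] · [m]
Adding exponents of each base unit: kg: 1, m: 2, s: -2
SI base units of torque: kg·m²/s²

Answer: kg·m²/s²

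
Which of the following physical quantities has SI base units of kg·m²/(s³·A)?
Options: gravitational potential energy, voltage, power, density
Checking the SI base units of each option:
  gravitational potential energy (U = -GMm/r): kg·m²/s²  ✗
  voltage (V = IR): kg·m²/(s³·A)  ✓ matches
  power (P = W/t): kg·m²/s³  ✗
  density (ρ = m/V): kg/m³  ✗

Only voltage has units kg·m²/(s³·A).

Answer: voltage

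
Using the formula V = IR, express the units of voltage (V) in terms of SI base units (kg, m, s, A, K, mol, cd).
Units of each symbol in V = IR:
  I (current): A
  R (resistance, in ohms): kg·m²/(s³·A²)

Multiplying the contributions: [A] · [kg·m²/(s³·A²)]
Adding exponents of each base unit: kg: 1, m: 2, s: -3, A: -1
SI base units of voltage: kg·m²/(s³·A)

Answer: kg·m²/(s³·A)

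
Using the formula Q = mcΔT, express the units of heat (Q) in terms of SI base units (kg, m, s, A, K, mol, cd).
Units of each symbol in Q = mcΔT:
  m (mass): kg
  c (specific heat capacity, in J/(kg·K)): m²/(s²·K)
  ΔT (temperature change): K

Multiplying the contributions: [kg] · [m²/(s²·K)] · [K]
Adding exponents of each base unit: kg: 1, m: 2, s: -2
SI base units of heat: kg·m²/s²

Answer: kg·m²/s²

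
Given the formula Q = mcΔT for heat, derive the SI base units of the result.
Units of each symbol in Q = mcΔT:
  m (mass): kg
  c (specific heat capacity, in J/(kg·K)): m²/(s²·K)
  ΔT (temperature change): K

Multiplying the contributions: [kg] · [m²/(s²·K)] · [K]
Adding exponents of each base unit: kg: 1, m: 2, s: -2
SI base units of heat: kg·m²/s²

Answer: kg·m²/s²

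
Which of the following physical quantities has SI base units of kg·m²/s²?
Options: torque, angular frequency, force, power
Checking the SI base units of each option:
  torque (τ = Fr): kg·m²/s²  ✓ matches
  angular frequency (ω = 2πf): 1/s  ✗
  force (F = ma): kg·m/s²  ✗
  power (P = W/t): kg·m²/s³  ✗

Only torque has units kg·m²/s².

Answer: torque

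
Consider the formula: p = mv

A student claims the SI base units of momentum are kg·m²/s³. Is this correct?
Units of each symbol in p = mv:
  m (mass): kg
  v (velocity): m/s

Multiplying the contributions: [kg] · [m/s]
Adding exponents of each base unit: kg: 1, m: 1, s: -1
SI base units of momentum: kg·m/s

The claimed units kg·m²/s³ (exponents kg: 1, m: 2, s: -3) do not match the derived units kg·m/s (exponents kg: 1, m: 1, s: -1), so the claim is incorrect.

Answer: No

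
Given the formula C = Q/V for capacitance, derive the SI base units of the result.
Units of each symbol in C = Q/V:
  Q (charge, in coulombs): s·A
  V (voltage, in volts): kg·m²/(s³·A)  → in the denominator, contributes s³·A/(kg·m²)

Multiplying the contributions: [s·A] · [s³·A/(kg·m²)]
Adding exponents of each base unit: kg: -1, m: -2, s: 4, A: 2
SI base units of capacitance: s⁴·A²/(kg·m²)

Answer: s⁴·A²/(kg·m²)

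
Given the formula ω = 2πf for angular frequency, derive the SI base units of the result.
Units of each symbol in ω = 2πf:
  f (frequency): 1/s
  The factor 2π is dimensionless.

Multiplying the contributions: [1/s]
Adding exponents of each base unit: s: -1
SI base units of angular frequency: 1/s

Answer: 1/s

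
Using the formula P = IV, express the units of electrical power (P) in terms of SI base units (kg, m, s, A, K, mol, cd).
Units of each symbol in P = IV:
  I (current): A
  V (voltage, in volts): kg·m²/(s³·A)

Multiplying the contributions: [A] · [kg·m²/(s³·A)]
Adding exponents of each base unit: kg: 1, m: 2, s: -3
SI base units of electrical power: kg·m²/s³

Answer: kg·m²/s³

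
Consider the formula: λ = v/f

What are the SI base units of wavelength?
Units of each symbol in λ = v/f:
  v (wave speed): m/s
  f (frequency): 1/s  → in the denominator, contributes s

Multiplying the contributions: [m/s] · [s]
Adding exponents of each base unit: m: 1
SI base units of wavelength: m

Answer: m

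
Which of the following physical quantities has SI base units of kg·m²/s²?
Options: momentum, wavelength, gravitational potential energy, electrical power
Checking the SI base units of each option:
  momentum (p = mv): kg·m/s  ✗
  wavelength (λ = v/f): m  ✗
  gravitational potential energy (U = -GMm/r): kg·m²/s²  ✓ matches
  electrical power (P = IV): kg·m²/s³  ✗

Only gravitational potential energy has units kg·m²/s².

Answer: gravitational potential energy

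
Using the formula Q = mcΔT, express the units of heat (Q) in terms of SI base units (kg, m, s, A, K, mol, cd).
Units of each symbol in Q = mcΔT:
  m (mass): kg
  c (specific heat capacity, in J/(kg·K)): m²/(s²·K)
  ΔT (temperature change): K

Multiplying the contributions: [kg] · [m²/(s²·K)] · [K]
Adding exponents of each base unit: kg: 1, m: 2, s: -2
SI base units of heat: kg·m²/s²

Answer: kg·m²/s²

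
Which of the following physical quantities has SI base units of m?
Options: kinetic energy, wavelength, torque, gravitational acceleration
Checking the SI base units of each option:
  kinetic energy (E = ½mv²): kg·m²/s²  ✗
  wavelength (λ = v/f): m  ✓ matches
  torque (τ = Fr): kg·m²/s²  ✗
  gravitational acceleration (g = GM/r²): m/s²  ✗

Only wavelength has units m.

Answer: wavelength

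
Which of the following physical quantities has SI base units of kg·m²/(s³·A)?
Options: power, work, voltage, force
Checking the SI base units of each option:
  power (P = W/t): kg·m²/s³  ✗
  work (W = Fd): kg·m²/s²  ✗
  voltage (V = IR): kg·m²/(s³·A)  ✓ matches
  force (F = ma): kg·m/s²  ✗

Only voltage has units kg·m²/(s³·A).

Answer: voltage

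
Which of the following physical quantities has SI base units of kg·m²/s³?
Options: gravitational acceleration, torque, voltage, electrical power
Checking the SI base units of each option:
  gravitational acceleration (g = GM/r²): m/s²  ✗
  torque (τ = Fr): kg·m²/s²  ✗
  voltage (V = IR): kg·m²/(s³·A)  ✗
  electrical power (P = IV): kg·m²/s³  ✓ matches

Only electrical power has units kg·m²/s³.

Answer: electrical power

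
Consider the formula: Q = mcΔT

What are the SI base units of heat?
Units of each symbol in Q = mcΔT:
  m (mass): kg
  c (specific heat capacity, in J/(kg·K)): m²/(s²·K)
  ΔT (temperature change): K

Multiplying the contributions: [kg] · [m²/(s²·K)] · [K]
Adding exponents of each base unit: kg: 1, m: 2, s: -2
SI base units of heat: kg·m²/s²

Answer: kg·m²/s²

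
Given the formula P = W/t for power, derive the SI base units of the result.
Units of each symbol in P = W/t:
  W (work): kg·m²/s²
  t (time): s  → in the denominator, contributes 1/s

Multiplying the contributions: [kg·m²/s²] · [1/s]
Adding exponents of each base unit: kg: 1, m: 2, s: -3
SI base units of power: kg·m²/s³

Answer: kg·m²/s³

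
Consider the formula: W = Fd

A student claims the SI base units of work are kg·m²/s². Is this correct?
Units of each symbol in W = Fd:
  F (force): kg·m/s²
  d (displacement): m

Multiplying the contributions: [kg·m/s²] · [m]
Adding exponents of each base unit: kg: 1, m: 2, s: -2
SI base units of work: kg·m²/s²

The claimed units kg·m²/s² match the derived units, so the claim is correct.

Answer: Yes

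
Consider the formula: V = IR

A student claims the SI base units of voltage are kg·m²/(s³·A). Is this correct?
Units of each symbol in V = IR:
  I (current): A
  R (resistance, in ohms): kg·m²/(s³·A²)

Multiplying the contributions: [A] · [kg·m²/(s³·A²)]
Adding exponents of each base unit: kg: 1, m: 2, s: -3, A: -1
SI base units of voltage: kg·m²/(s³·A)

The claimed units kg·m²/(s³·A) match the derived units, so the claim is correct.

Answer: Yes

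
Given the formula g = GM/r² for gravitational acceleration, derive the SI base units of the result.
Units of each symbol in g = GM/r²:
  G (gravitational constant): m³/(kg·s²)
  M (mass): kg
  r (distance): m  → to the power 2 in the denominator, contributes 1/m²

Multiplying the contributions: [m³/(kg·s²)] · [kg] · [1/m²]
Adding exponents of each base unit: m: 1, s: -2
SI base units of gravitational acceleration: m/s²

Answer: m/s²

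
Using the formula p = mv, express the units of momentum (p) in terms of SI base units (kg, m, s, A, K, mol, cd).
Units of each symbol in p = mv:
  m (mass): kg
  v (velocity): m/s

Multiplying the contributions: [kg] · [m/s]
Adding exponents of each base unit: kg: 1, m: 1, s: -1
SI base units of momentum: kg·m/s

Answer: kg·m/s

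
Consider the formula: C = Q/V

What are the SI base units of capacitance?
Units of each symbol in C = Q/V:
  Q (charge, in coulombs): s·A
  V (voltage, in volts): kg·m²/(s³·A)  → in the denominator, contributes s³·A/(kg·m²)

Multiplying the contributions: [s·A] · [s³·A/(kg·m²)]
Adding exponents of each base unit: kg: -1, m: -2, s: 4, A: 2
SI base units of capacitance: s⁴·A²/(kg·m²)

Answer: s⁴·A²/(kg·m²)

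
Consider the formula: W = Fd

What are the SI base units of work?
Units of each symbol in W = Fd:
  F (force): kg·m/s²
  d (displacement): m

Multiplying the contributions: [kg·m/s²] · [m]
Adding exponents of each base unit: kg: 1, m: 2, s: -2
SI base units of work: kg·m²/s²

Answer: kg·m²/s²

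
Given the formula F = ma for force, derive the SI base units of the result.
Units of each symbol in F = ma:
  m (mass): kg
  a (acceleration): m/s²

Multiplying the contributions: [kg] · [m/s²]
Adding exponents of each base unit: kg: 1, m: 1, s: -2
SI base units of force: kg·m/s²

Answer: kg·m/s²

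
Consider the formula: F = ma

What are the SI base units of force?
Units of each symbol in F = ma:
  m (mass): kg
  a (acceleration): m/s²

Multiplying the contributions: [kg] · [m/s²]
Adding exponents of each base unit: kg: 1, m: 1, s: -2
SI base units of force: kg·m/s²

Answer: kg·m/s²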